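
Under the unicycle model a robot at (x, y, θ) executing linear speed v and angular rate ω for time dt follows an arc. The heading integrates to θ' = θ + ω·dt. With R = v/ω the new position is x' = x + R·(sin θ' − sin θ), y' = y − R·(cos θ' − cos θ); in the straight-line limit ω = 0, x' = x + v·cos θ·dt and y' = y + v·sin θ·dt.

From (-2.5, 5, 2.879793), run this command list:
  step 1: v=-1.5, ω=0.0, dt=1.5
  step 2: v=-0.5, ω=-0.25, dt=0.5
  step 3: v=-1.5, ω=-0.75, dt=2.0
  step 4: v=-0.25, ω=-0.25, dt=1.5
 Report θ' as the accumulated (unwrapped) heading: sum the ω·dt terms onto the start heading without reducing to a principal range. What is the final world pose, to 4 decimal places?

(0.8768, 1.5377, 0.8798)

step 1: θ'=2.8798 (straight) → pose (-0.3267, 4.4177, 2.8798)
step 2: θ'=2.7548 (R=2.0000) → pose (-0.0899, 4.3380, 2.7548)
step 3: θ'=1.2548 (R=2.0000) → pose (1.0567, 1.8643, 1.2548)
step 4: θ'=0.8798 (R=1.0000) → pose (0.8768, 1.5377, 0.8798)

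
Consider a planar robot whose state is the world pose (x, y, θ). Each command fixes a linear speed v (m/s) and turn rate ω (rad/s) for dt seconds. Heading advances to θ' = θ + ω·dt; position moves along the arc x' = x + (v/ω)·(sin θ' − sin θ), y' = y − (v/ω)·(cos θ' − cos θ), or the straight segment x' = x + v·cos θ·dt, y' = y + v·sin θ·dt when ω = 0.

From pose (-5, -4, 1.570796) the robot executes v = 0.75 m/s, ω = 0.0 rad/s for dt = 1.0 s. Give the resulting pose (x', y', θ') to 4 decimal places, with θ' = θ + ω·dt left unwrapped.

θ' = 1.5708 + 0.0·1.0 = 1.5708
ω = 0 → straight: x' = -5 + 0.75·cos(1.5708)·1.0 = -5.0000
y' = -4 + 0.75·sin(1.5708)·1.0 = -3.2500

(-5.0000, -3.2500, 1.5708)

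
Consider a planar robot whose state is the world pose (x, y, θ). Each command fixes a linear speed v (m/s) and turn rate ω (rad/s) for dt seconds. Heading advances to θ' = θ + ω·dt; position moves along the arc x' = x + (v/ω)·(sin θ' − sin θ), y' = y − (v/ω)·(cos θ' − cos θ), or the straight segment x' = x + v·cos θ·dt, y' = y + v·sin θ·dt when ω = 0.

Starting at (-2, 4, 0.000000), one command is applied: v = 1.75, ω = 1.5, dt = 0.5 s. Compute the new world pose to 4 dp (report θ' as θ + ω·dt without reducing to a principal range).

(-1.2048, 4.3130, 0.7500)

θ' = 0.0000 + 1.5·0.5 = 0.7500
R = v/ω = 1.75/1.5 = 1.1667
x' = -2 + 1.1667·(sin 0.7500 − sin 0.0000) = -1.2048
y' = 4 − 1.1667·(cos 0.7500 − cos 0.0000) = 4.3130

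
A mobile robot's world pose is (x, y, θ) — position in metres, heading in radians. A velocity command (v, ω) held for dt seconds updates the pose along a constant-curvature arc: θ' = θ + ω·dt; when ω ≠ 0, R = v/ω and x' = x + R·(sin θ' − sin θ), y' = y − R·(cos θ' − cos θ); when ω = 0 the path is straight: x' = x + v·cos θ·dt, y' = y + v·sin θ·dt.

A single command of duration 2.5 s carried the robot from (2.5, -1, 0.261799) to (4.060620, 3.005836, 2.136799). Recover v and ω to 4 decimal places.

v = 2.0000, ω = 0.7500

Δθ = 2.136799 − 0.261799 = 1.875000
ω = Δθ/dt = 1.875000/2.5 = 0.7500
R = −Δy/(cos θ' − cos θ) = 2.6667
v = R·ω = 2.6667·0.7500 = 2.0000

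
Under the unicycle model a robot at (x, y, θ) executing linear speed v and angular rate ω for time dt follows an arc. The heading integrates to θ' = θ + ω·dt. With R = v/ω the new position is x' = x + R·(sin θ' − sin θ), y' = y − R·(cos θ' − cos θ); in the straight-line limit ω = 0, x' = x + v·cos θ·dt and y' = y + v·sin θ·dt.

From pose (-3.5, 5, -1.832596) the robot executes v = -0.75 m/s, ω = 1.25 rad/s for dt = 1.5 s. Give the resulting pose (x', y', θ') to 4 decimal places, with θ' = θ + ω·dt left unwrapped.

(-4.1050, 5.7548, 0.0424)

θ' = -1.8326 + 1.25·1.5 = 0.0424
R = v/ω = -0.75/1.25 = -0.6000
x' = -3.5 + -0.6000·(sin 0.0424 − sin -1.8326) = -4.1050
y' = 5 − -0.6000·(cos 0.0424 − cos -1.8326) = 5.7548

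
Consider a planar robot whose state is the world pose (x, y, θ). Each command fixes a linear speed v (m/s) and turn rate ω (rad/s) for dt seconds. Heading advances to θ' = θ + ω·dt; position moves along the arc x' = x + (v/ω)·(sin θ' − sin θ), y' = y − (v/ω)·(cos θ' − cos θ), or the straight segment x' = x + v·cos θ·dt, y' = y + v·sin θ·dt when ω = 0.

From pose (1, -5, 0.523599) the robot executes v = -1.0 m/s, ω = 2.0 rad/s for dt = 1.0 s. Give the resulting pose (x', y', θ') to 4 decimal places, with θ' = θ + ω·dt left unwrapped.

θ' = 0.5236 + 2.0·1.0 = 2.5236
R = v/ω = -1.0/2.0 = -0.5000
x' = 1 + -0.5000·(sin 2.5236 − sin 0.5236) = 0.9603
y' = -5 − -0.5000·(cos 2.5236 − cos 0.5236) = -5.8405

(0.9603, -5.8405, 2.5236)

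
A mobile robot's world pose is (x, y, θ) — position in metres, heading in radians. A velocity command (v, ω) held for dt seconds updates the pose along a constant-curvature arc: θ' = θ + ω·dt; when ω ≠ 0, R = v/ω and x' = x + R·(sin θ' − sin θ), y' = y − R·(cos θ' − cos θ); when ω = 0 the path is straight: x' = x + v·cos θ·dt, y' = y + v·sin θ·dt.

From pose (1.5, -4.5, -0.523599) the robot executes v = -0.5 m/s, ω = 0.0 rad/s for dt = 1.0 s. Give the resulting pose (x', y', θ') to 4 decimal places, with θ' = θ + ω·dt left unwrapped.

θ' = -0.5236 + 0.0·1.0 = -0.5236
ω = 0 → straight: x' = 1.5 + -0.5·cos(-0.5236)·1.0 = 1.0670
y' = -4.5 + -0.5·sin(-0.5236)·1.0 = -4.2500

(1.0670, -4.2500, -0.5236)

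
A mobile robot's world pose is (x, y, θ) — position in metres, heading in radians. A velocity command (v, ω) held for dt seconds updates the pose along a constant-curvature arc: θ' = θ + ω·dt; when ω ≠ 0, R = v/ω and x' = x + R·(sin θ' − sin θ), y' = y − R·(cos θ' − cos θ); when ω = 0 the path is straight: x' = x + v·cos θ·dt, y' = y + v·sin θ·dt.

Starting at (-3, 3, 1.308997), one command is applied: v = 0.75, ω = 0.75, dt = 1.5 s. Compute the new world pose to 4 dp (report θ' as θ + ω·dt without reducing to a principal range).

(-3.3159, 4.0187, 2.4340)

θ' = 1.3090 + 0.75·1.5 = 2.4340
R = v/ω = 0.75/0.75 = 1.0000
x' = -3 + 1.0000·(sin 2.4340 − sin 1.3090) = -3.3159
y' = 3 − 1.0000·(cos 2.4340 − cos 1.3090) = 4.0187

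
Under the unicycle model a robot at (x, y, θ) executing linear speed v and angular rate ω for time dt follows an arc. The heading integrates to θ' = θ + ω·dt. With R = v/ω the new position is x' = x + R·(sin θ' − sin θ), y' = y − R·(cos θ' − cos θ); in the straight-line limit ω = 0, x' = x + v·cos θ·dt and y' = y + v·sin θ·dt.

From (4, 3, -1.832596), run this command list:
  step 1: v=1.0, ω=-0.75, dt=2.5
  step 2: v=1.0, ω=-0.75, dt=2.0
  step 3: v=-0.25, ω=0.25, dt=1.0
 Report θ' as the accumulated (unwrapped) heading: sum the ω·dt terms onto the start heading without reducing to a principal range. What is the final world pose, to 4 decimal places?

(1.4487, 3.7463, -4.9576)

step 1: θ'=-3.7076 (R=-1.3333) → pose (1.9971, 2.2197, -3.7076)
step 2: θ'=-5.2076 (R=-1.3333) → pose (1.5389, 3.9787, -5.2076)
step 3: θ'=-4.9576 (R=-1.0000) → pose (1.4487, 3.7463, -4.9576)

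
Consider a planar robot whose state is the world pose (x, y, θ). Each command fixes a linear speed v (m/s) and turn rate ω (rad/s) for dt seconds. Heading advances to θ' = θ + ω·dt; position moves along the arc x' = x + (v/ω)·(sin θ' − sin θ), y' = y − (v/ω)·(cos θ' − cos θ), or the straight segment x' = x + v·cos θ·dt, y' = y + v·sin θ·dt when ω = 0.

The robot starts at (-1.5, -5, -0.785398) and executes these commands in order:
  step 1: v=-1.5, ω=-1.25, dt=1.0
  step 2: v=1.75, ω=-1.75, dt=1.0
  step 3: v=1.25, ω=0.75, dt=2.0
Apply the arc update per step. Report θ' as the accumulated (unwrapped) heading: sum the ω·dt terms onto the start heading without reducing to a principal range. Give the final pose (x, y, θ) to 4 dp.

(-5.4778, -4.2064, -2.2854)

step 1: θ'=-2.0354 (R=1.2000) → pose (-1.7243, -3.6138, -2.0354)
step 2: θ'=-3.7854 (R=-1.0000) → pose (-3.2185, -3.9655, -3.7854)
step 3: θ'=-2.2854 (R=1.6667) → pose (-5.4778, -4.2064, -2.2854)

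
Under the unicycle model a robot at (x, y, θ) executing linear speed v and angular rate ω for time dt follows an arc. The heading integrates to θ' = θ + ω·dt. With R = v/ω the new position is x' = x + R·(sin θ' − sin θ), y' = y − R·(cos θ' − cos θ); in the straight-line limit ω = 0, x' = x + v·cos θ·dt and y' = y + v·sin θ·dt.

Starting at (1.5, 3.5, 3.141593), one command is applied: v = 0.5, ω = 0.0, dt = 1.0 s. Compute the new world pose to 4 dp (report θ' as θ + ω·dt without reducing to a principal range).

(1.0000, 3.5000, 3.1416)

θ' = 3.1416 + 0.0·1.0 = 3.1416
ω = 0 → straight: x' = 1.5 + 0.5·cos(3.1416)·1.0 = 1.0000
y' = 3.5 + 0.5·sin(3.1416)·1.0 = 3.5000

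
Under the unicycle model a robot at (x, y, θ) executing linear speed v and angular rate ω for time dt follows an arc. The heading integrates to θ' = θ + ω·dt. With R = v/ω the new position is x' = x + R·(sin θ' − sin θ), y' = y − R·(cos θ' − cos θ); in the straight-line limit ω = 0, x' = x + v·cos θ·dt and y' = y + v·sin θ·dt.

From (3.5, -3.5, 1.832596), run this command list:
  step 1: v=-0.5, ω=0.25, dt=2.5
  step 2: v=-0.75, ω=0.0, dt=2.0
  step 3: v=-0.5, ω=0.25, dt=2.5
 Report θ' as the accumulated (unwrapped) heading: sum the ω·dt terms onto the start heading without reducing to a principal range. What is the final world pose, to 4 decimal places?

step 1: θ'=2.4576 (R=-2.0000) → pose (4.1681, -4.5325, 2.4576)
step 2: θ'=2.4576 (straight) → pose (5.3306, -5.4803, 2.4576)
step 3: θ'=3.0826 (R=-2.0000) → pose (6.4765, -5.9267, 3.0826)

(6.4765, -5.9267, 3.0826)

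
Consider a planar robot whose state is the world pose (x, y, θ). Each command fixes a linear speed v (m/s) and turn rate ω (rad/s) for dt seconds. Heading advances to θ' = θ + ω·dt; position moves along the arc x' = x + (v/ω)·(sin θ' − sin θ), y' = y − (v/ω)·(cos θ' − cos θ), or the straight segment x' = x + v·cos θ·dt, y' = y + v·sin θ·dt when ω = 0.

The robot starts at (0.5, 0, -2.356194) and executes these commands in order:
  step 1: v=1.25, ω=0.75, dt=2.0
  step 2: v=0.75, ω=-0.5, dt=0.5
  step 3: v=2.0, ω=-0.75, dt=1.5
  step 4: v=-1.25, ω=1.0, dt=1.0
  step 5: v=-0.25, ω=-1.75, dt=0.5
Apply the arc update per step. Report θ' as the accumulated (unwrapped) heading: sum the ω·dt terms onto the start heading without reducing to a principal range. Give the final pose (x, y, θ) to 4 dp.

(0.5528, -4.1086, -2.1062)

step 1: θ'=-0.8562 (R=1.6667) → pose (0.4196, -2.2707, -0.8562)
step 2: θ'=-1.1062 (R=-1.5000) → pose (0.6276, -2.5816, -1.1062)
step 3: θ'=-2.2312 (R=-2.6667) → pose (0.3496, -5.4122, -2.2312)
step 4: θ'=-1.2312 (R=-1.2500) → pose (0.5410, -4.2291, -1.2312)
step 5: θ'=-2.1062 (R=0.1429) → pose (0.5528, -4.1086, -2.1062)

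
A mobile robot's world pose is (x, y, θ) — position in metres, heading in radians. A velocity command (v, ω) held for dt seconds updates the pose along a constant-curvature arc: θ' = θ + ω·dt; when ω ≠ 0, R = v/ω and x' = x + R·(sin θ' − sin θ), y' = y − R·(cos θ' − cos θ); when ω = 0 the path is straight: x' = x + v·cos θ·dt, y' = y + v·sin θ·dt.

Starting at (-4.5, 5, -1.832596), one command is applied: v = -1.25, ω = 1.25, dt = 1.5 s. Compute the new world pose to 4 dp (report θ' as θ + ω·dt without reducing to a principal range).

(-5.5083, 6.2579, 0.0424)

θ' = -1.8326 + 1.25·1.5 = 0.0424
R = v/ω = -1.25/1.25 = -1.0000
x' = -4.5 + -1.0000·(sin 0.0424 − sin -1.8326) = -5.5083
y' = 5 − -1.0000·(cos 0.0424 − cos -1.8326) = 6.2579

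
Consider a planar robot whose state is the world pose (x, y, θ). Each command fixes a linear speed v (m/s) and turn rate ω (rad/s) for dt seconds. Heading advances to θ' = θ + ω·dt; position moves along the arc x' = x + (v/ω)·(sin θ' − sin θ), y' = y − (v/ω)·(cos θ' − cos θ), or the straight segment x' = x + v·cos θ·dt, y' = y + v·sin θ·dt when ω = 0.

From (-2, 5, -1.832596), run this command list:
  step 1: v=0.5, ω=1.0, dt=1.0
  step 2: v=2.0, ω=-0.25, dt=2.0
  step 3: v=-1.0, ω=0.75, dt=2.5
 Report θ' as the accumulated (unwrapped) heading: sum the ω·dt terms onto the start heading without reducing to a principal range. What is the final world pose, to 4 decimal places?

(-2.0142, 1.8654, 0.5424)

step 1: θ'=-0.8326 (R=0.5000) → pose (-1.8869, 4.5341, -0.8326)
step 2: θ'=-1.3326 (R=-8.0000) → pose (-0.0302, 1.0381, -1.3326)
step 3: θ'=0.5424 (R=-1.3333) → pose (-2.0142, 1.8654, 0.5424)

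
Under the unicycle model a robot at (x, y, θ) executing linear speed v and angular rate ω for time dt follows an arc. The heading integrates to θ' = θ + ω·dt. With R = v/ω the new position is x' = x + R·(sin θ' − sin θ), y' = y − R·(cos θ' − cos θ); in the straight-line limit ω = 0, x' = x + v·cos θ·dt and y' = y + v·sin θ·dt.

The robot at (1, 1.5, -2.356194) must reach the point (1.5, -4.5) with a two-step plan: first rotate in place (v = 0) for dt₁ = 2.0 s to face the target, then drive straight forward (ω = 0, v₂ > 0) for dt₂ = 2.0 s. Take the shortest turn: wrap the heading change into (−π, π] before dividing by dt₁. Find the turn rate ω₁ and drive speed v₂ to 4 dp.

ω₁ = 0.4343, v₂ = 3.0104

heading to target = atan2(-4.5−1.5, 1.5−1) = -1.4877
Δθ = wrap(-1.4877 − -2.3562) = 0.8685; ω₁ = Δθ/dt₁ = 0.4343
distance = √((1.5−1)² + (-4.5−1.5)²) = 6.0208; v₂ = distance/dt₂ = 3.0104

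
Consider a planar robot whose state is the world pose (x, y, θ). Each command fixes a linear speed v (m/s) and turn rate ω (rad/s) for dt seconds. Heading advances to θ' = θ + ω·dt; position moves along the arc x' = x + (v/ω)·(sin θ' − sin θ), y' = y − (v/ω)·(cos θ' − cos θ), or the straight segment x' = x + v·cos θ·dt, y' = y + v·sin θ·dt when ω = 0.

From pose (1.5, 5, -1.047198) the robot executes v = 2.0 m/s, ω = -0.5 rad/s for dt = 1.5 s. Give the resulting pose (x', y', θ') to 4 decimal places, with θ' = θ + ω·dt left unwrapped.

(1.9338, 2.1021, -1.7972)

θ' = -1.0472 + -0.5·1.5 = -1.7972
R = v/ω = 2.0/-0.5 = -4.0000
x' = 1.5 + -4.0000·(sin -1.7972 − sin -1.0472) = 1.9338
y' = 5 − -4.0000·(cos -1.7972 − cos -1.0472) = 2.1021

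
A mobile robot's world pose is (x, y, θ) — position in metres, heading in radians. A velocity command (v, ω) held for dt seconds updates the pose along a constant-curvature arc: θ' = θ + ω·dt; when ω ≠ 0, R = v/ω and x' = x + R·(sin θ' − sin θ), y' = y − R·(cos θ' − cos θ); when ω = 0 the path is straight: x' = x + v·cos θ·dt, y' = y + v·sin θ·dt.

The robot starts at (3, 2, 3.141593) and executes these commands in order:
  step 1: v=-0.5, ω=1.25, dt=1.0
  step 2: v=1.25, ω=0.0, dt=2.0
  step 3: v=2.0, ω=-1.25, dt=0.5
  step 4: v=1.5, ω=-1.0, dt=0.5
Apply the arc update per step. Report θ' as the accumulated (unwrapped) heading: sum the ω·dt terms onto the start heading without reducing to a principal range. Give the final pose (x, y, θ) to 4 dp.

step 1: θ'=4.3916 (R=-0.4000) → pose (3.3796, 2.2739, 4.3916)
step 2: θ'=4.3916 (straight) → pose (2.5913, -0.0986, 4.3916)
step 3: θ'=3.7666 (R=-1.6000) → pose (2.0091, -0.8916, 3.7666)
step 4: θ'=3.2666 (R=-1.5000) → pose (1.3184, -1.1635, 3.2666)

(1.3184, -1.1635, 3.2666)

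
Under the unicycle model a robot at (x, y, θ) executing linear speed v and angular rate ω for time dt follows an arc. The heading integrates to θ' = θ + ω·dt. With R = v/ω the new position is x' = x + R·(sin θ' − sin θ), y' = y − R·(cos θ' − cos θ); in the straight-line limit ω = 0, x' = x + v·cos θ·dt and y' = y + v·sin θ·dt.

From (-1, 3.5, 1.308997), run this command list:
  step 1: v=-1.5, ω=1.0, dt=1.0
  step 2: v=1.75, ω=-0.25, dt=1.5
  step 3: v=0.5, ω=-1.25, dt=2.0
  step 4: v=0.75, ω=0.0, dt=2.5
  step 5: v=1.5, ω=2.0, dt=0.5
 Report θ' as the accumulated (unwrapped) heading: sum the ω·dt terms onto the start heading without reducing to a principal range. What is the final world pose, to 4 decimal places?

step 1: θ'=2.3090 (R=-1.5000) → pose (-0.6606, 2.1023, 2.3090)
step 2: θ'=1.9340 (R=-7.0000) → pose (-2.0262, 4.3262, 1.9340)
step 3: θ'=-0.5660 (R=-0.4000) → pose (-1.4378, 4.8059, -0.5660)
step 4: θ'=-0.5660 (straight) → pose (0.1448, 3.8004, -0.5660)
step 5: θ'=0.4340 (R=0.7500) → pose (0.8624, 3.7530, 0.4340)

(0.8624, 3.7530, 0.4340)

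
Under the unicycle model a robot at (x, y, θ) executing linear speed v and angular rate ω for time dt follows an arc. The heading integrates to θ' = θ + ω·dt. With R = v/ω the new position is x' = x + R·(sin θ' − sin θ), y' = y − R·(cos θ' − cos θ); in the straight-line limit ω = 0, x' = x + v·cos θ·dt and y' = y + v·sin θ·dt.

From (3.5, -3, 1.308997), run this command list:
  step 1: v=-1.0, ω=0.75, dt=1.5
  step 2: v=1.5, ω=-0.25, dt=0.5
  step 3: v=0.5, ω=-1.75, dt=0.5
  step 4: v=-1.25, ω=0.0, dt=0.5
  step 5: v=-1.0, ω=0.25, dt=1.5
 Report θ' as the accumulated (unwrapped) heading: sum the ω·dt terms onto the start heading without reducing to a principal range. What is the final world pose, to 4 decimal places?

step 1: θ'=2.4340 (R=-1.3333) → pose (3.9212, -4.3583, 2.4340)
step 2: θ'=2.3090 (R=-6.0000) → pose (3.3832, -3.8365, 2.3090)
step 3: θ'=1.4340 (R=-0.2857) → pose (3.3115, -3.6053, 1.4340)
step 4: θ'=1.4340 (straight) → pose (3.2262, -4.2244, 1.4340)
step 5: θ'=1.8090 (R=-4.0000) → pose (3.3018, -5.7137, 1.8090)

(3.3018, -5.7137, 1.8090)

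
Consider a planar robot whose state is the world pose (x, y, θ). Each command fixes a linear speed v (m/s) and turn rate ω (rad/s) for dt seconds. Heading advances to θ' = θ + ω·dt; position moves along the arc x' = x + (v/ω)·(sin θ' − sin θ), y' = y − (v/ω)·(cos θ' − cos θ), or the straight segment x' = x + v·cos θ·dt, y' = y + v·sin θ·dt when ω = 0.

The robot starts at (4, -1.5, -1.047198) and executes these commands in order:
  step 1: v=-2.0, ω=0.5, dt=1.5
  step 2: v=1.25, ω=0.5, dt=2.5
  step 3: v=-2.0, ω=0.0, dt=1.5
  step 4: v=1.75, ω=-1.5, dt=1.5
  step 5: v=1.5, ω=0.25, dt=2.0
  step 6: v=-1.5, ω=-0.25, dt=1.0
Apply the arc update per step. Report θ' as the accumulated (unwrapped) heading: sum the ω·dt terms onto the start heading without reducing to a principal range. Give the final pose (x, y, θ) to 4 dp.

step 1: θ'=-0.2972 (R=-4.0000) → pose (1.7073, 0.3246, -0.2972)
step 2: θ'=0.9528 (R=2.5000) → pose (4.4770, 1.2665, 0.9528)
step 3: θ'=0.9528 (straight) → pose (2.7388, -1.1786, 0.9528)
step 4: θ'=-1.2972 (R=-1.1667) → pose (4.8129, -1.5393, -1.2972)
step 5: θ'=-0.7972 (R=6.0000) → pose (6.2973, -4.1104, -0.7972)
step 6: θ'=-1.0472 (R=6.0000) → pose (5.3936, -2.9181, -1.0472)

(5.3936, -2.9181, -1.0472)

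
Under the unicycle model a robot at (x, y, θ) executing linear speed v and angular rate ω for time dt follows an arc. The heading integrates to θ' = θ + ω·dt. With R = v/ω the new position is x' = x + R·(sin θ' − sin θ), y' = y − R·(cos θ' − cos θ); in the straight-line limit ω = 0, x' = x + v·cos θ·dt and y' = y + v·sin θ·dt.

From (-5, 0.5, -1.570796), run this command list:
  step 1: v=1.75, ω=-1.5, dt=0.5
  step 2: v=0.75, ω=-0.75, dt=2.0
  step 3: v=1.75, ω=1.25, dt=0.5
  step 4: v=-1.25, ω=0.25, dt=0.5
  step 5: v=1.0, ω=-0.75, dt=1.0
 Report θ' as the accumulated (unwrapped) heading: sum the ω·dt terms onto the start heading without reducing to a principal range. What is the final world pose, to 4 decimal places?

(-7.7838, 0.2147, -3.8208)

step 1: θ'=-2.3208 (R=-1.1667) → pose (-5.3130, -0.2952, -2.3208)
step 2: θ'=-3.8208 (R=-1.0000) → pose (-6.6729, -0.3917, -3.8208)
step 3: θ'=-3.1958 (R=1.4000) → pose (-7.4765, -0.0830, -3.1958)
step 4: θ'=-3.0708 (R=-5.0000) → pose (-6.8519, -0.0779, -3.0708)
step 5: θ'=-3.8208 (R=-1.3333) → pose (-7.7838, 0.2147, -3.8208)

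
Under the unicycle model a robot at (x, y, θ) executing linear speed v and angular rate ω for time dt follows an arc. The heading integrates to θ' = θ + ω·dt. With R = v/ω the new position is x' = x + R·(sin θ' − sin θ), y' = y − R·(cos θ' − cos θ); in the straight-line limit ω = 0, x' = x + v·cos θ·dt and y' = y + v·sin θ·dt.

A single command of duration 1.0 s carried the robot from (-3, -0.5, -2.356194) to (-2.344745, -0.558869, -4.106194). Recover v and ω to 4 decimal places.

v = -0.7500, ω = -1.7500

Δθ = -4.106194 − -2.356194 = -1.750000
ω = Δθ/dt = -1.750000/1.0 = -1.7500
R = Δx/(sin θ' − sin θ) = 0.4286
v = R·ω = 0.4286·-1.7500 = -0.7500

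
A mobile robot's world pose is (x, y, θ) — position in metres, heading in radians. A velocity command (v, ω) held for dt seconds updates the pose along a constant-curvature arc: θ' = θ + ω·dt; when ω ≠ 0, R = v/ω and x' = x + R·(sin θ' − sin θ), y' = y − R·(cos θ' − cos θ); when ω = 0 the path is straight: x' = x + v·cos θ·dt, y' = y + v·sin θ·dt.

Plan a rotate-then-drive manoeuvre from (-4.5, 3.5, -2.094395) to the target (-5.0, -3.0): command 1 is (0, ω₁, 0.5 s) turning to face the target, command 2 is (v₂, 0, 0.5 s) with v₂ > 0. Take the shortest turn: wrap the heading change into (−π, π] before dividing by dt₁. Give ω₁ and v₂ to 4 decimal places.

heading to target = atan2(-3−3.5, -5−-4.5) = -1.6476
Δθ = wrap(-1.6476 − -2.0944) = 0.4468; ω₁ = Δθ/dt₁ = 0.8937
distance = √((-5−-4.5)² + (-3−3.5)²) = 6.5192; v₂ = distance/dt₂ = 13.0384

ω₁ = 0.8937, v₂ = 13.0384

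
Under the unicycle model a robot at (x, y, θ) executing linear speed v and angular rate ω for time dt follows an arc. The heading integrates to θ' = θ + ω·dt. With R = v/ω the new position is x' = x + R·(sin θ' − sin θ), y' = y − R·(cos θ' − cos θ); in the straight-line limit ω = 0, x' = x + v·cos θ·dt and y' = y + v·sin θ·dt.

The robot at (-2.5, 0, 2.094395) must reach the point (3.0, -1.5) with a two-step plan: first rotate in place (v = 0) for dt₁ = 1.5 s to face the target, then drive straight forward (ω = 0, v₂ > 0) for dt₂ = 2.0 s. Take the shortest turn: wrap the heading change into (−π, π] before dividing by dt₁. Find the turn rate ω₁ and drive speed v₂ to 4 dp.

heading to target = atan2(-1.5−0, 3−-2.5) = -0.2663
Δθ = wrap(-0.2663 − 2.0944) = -2.3606; ω₁ = Δθ/dt₁ = -1.5738
distance = √((3−-2.5)² + (-1.5−0)²) = 5.7009; v₂ = distance/dt₂ = 2.8504

ω₁ = -1.5738, v₂ = 2.8504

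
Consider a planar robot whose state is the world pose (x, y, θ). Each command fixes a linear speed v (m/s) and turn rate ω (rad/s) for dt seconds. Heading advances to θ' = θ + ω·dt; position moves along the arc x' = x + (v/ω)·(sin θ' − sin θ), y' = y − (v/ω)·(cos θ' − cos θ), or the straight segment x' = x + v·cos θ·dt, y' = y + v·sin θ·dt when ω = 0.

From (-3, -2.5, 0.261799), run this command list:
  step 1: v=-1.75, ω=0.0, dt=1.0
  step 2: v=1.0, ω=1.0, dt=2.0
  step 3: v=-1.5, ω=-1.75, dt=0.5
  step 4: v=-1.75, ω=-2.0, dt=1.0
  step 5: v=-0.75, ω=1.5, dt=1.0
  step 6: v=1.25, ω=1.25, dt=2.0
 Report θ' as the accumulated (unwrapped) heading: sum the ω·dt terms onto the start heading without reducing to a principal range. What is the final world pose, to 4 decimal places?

(-7.0533, -1.0993, 3.3868)

step 1: θ'=0.2618 (straight) → pose (-4.6904, -2.9529, 0.2618)
step 2: θ'=2.2618 (R=1.0000) → pose (-4.1786, -1.3497, 2.2618)
step 3: θ'=1.3868 (R=0.8571) → pose (-3.9964, -2.0528, 1.3868)
step 4: θ'=-0.6132 (R=0.8750) → pose (-5.3602, -2.6083, -0.6132)
step 5: θ'=0.8868 (R=-0.5000) → pose (-6.0355, -2.7012, 0.8868)
step 6: θ'=3.3868 (R=1.0000) → pose (-7.0533, -1.0993, 3.3868)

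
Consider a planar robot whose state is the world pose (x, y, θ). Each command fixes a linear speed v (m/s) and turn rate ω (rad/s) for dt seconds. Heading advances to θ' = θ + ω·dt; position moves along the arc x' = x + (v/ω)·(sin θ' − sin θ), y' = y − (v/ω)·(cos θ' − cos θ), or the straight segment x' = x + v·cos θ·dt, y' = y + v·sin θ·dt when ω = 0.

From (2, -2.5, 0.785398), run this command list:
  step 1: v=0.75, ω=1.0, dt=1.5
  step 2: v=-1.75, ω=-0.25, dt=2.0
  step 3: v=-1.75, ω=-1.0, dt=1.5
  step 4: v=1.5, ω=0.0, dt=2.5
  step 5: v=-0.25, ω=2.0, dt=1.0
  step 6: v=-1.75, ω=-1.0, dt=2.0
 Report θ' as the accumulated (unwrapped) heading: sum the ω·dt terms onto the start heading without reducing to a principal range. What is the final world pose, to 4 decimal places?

(5.0809, -8.5987, 0.2854)

step 1: θ'=2.2854 (R=0.7500) → pose (2.0362, -1.4782, 2.2854)
step 2: θ'=1.7854 (R=7.0000) → pose (3.5881, -4.5747, 1.7854)
step 3: θ'=0.2854 (R=1.7500) → pose (2.3710, -6.6266, 0.2854)
step 4: θ'=0.2854 (straight) → pose (5.9693, -5.5708, 0.2854)
step 5: θ'=2.2854 (R=-0.1250) → pose (5.9101, -5.7727, 2.2854)
step 6: θ'=0.2854 (R=1.7500) → pose (5.0809, -8.5987, 0.2854)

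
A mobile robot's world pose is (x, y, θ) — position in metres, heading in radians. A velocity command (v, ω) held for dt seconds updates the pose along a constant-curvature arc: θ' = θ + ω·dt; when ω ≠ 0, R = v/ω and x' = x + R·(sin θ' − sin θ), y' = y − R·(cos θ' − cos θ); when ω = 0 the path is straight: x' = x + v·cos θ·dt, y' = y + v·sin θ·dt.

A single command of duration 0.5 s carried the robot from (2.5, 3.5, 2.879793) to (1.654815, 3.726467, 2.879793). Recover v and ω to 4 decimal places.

Δθ = 2.879793 − 2.879793 = 0.000000
ω = Δθ/dt = 0.000000/0.5 = 0.0000
ω = 0 → v = (Δx·cos θ + Δy·sin θ)/dt = 1.7500

v = 1.7500, ω = 0.0000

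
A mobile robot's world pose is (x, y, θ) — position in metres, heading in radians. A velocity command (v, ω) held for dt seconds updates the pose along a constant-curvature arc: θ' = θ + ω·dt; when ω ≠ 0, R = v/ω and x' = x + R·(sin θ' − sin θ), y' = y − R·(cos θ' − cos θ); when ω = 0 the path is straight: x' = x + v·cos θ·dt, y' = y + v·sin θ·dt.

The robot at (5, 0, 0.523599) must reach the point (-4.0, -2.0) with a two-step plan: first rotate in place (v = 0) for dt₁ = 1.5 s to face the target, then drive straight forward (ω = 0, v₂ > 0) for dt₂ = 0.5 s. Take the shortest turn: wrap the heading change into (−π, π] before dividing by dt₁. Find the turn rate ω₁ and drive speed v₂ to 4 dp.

ω₁ = 1.8911, v₂ = 18.4391

heading to target = atan2(-2−0, -4−5) = -2.9229
Δθ = wrap(-2.9229 − 0.5236) = 2.8367; ω₁ = Δθ/dt₁ = 1.8911
distance = √((-4−5)² + (-2−0)²) = 9.2195; v₂ = distance/dt₂ = 18.4391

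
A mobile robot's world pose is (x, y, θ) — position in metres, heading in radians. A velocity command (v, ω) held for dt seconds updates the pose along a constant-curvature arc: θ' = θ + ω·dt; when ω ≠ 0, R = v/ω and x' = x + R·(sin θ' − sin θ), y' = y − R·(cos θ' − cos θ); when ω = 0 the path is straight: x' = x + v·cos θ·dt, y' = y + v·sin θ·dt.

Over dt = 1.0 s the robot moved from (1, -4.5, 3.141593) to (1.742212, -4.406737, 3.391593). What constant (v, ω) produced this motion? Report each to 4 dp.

v = -0.7500, ω = 0.2500

Δθ = 3.391593 − 3.141593 = 0.250000
ω = Δθ/dt = 0.250000/1.0 = 0.2500
R = Δx/(sin θ' − sin θ) = -3.0000
v = R·ω = -3.0000·0.2500 = -0.7500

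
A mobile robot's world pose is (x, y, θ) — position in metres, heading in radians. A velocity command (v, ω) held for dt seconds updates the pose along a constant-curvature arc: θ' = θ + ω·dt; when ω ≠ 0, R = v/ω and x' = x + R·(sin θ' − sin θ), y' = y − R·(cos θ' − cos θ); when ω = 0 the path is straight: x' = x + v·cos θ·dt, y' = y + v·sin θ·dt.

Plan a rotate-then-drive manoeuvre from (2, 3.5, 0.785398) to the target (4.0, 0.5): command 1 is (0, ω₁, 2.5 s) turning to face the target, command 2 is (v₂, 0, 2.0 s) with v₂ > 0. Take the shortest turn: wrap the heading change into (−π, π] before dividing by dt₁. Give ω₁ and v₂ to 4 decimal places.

heading to target = atan2(0.5−3.5, 4−2) = -0.9828
Δθ = wrap(-0.9828 − 0.7854) = -1.7682; ω₁ = Δθ/dt₁ = -0.7073
distance = √((4−2)² + (0.5−3.5)²) = 3.6056; v₂ = distance/dt₂ = 1.8028

ω₁ = -0.7073, v₂ = 1.8028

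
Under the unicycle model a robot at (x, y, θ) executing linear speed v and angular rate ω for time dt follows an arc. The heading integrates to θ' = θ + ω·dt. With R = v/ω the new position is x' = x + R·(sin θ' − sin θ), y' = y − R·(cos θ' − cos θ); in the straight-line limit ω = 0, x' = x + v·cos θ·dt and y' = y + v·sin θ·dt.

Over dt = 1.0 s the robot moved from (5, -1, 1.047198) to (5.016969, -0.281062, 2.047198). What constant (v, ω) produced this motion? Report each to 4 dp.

Δθ = 2.047198 − 1.047198 = 1.000000
ω = Δθ/dt = 1.000000/1.0 = 1.0000
R = −Δy/(cos θ' − cos θ) = 0.7500
v = R·ω = 0.7500·1.0000 = 0.7500

v = 0.7500, ω = 1.0000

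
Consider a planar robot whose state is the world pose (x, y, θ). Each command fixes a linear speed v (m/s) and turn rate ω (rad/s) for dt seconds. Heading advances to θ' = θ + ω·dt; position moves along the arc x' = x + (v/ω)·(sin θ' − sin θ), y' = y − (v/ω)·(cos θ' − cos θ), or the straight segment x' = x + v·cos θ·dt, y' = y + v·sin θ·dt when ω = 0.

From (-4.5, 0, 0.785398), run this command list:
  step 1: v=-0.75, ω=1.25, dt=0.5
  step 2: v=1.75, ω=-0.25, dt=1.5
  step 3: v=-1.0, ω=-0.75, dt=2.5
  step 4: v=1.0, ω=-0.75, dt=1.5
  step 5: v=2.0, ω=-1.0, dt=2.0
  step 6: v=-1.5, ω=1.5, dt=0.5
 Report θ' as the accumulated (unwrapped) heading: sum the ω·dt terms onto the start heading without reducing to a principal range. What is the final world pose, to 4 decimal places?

(-8.3319, -0.3971, -3.2146)

step 1: θ'=1.4104 (R=-0.6000) → pose (-4.6680, -0.3284, 1.4104)
step 2: θ'=1.0354 (R=-7.0000) → pose (-3.7783, 2.1249, 1.0354)
step 3: θ'=-0.8396 (R=1.3333) → pose (-5.9176, 1.9148, -0.8396)
step 4: θ'=-1.9646 (R=-1.3333) → pose (-5.6788, 0.5128, -1.9646)
step 5: θ'=-3.9646 (R=-2.0000) → pose (-8.9921, -0.0798, -3.9646)
step 6: θ'=-3.2146 (R=-1.0000) → pose (-8.3319, -0.3971, -3.2146)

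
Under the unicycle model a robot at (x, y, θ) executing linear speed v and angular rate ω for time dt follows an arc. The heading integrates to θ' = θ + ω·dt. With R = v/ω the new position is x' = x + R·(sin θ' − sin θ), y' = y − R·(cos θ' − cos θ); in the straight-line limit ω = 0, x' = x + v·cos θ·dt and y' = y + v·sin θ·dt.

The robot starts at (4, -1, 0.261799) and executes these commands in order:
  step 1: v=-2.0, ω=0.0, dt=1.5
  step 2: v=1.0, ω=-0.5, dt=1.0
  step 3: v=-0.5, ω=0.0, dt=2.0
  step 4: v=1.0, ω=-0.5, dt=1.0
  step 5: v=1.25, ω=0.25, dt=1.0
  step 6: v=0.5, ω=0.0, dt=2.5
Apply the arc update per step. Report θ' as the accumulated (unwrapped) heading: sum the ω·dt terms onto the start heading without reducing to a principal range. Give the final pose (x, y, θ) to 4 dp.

(4.1176, -3.2968, -0.4882)

step 1: θ'=0.2618 (straight) → pose (1.1022, -1.7765, 0.2618)
step 2: θ'=-0.2382 (R=-2.0000) → pose (2.0918, -1.7648, -0.2382)
step 3: θ'=-0.2382 (straight) → pose (1.1200, -1.5288, -0.2382)
step 4: θ'=-0.7382 (R=-2.0000) → pose (1.9940, -1.9930, -0.7382)
step 5: θ'=-0.4882 (R=5.0000) → pose (3.0136, -2.7105, -0.4882)
step 6: θ'=-0.4882 (straight) → pose (4.1176, -3.2968, -0.4882)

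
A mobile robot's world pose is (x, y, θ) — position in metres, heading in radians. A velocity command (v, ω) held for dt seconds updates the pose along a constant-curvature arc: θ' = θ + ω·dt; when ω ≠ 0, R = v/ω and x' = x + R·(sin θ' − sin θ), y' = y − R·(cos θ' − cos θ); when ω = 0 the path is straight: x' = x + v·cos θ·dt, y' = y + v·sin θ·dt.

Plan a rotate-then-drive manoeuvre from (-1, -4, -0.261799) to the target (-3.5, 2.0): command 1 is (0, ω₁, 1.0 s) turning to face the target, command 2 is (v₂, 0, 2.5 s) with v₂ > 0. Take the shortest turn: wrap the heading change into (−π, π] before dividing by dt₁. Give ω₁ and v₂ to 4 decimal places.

ω₁ = 2.2274, v₂ = 2.6000

heading to target = atan2(2−-4, -3.5−-1) = 1.9656
Δθ = wrap(1.9656 − -0.2618) = 2.2274; ω₁ = Δθ/dt₁ = 2.2274
distance = √((-3.5−-1)² + (2−-4)²) = 6.5000; v₂ = distance/dt₂ = 2.6000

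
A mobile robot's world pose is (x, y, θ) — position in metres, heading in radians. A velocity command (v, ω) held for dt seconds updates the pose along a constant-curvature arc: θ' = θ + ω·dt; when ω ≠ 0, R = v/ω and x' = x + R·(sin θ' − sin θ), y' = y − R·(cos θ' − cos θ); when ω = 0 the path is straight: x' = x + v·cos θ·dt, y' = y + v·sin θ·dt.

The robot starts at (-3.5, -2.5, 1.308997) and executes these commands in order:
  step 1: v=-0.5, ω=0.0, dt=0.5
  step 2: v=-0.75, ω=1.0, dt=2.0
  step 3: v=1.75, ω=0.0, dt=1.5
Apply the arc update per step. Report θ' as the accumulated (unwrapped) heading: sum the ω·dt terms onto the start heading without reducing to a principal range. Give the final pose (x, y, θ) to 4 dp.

step 1: θ'=1.3090 (straight) → pose (-3.5647, -2.7415, 1.3090)
step 2: θ'=3.3090 (R=-0.7500) → pose (-2.7153, -3.6751, 3.3090)
step 3: θ'=3.3090 (straight) → pose (-5.3036, -4.1125, 3.3090)

(-5.3036, -4.1125, 3.3090)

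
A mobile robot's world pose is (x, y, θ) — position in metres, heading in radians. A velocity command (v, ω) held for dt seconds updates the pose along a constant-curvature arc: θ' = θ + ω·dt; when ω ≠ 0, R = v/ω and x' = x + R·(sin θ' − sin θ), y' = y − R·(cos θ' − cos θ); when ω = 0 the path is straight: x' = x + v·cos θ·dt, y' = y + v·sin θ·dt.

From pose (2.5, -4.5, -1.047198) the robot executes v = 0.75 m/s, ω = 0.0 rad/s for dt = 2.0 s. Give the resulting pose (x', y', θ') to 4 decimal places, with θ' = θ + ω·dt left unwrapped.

(3.2500, -5.7990, -1.0472)

θ' = -1.0472 + 0.0·2.0 = -1.0472
ω = 0 → straight: x' = 2.5 + 0.75·cos(-1.0472)·2.0 = 3.2500
y' = -4.5 + 0.75·sin(-1.0472)·2.0 = -5.7990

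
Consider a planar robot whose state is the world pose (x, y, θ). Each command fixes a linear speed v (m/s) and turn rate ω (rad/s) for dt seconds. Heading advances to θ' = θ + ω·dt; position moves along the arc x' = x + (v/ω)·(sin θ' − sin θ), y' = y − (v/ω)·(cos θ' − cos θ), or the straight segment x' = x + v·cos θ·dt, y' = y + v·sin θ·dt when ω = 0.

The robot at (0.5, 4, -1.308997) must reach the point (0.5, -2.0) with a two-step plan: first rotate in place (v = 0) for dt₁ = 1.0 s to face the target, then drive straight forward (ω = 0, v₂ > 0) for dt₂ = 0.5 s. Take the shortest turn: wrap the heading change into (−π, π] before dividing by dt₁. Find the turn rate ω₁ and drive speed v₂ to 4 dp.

heading to target = atan2(-2−4, 0.5−0.5) = -1.5708
Δθ = wrap(-1.5708 − -1.3090) = -0.2618; ω₁ = Δθ/dt₁ = -0.2618
distance = √((0.5−0.5)² + (-2−4)²) = 6.0000; v₂ = distance/dt₂ = 12.0000

ω₁ = -0.2618, v₂ = 12.0000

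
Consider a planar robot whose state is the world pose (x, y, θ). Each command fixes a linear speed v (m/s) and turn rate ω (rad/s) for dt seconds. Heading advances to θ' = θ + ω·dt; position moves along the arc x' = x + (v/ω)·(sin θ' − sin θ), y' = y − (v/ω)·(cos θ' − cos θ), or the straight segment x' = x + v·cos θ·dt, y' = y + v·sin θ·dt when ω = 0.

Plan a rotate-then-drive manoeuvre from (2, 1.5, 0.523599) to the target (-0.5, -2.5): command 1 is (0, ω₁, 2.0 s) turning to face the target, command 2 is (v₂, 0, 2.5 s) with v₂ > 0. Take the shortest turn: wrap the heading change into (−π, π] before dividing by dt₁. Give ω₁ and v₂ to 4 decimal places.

ω₁ = -1.3265, v₂ = 1.8868

heading to target = atan2(-2.5−1.5, -0.5−2) = -2.1294
Δθ = wrap(-2.1294 − 0.5236) = -2.6530; ω₁ = Δθ/dt₁ = -1.3265
distance = √((-0.5−2)² + (-2.5−1.5)²) = 4.7170; v₂ = distance/dt₂ = 1.8868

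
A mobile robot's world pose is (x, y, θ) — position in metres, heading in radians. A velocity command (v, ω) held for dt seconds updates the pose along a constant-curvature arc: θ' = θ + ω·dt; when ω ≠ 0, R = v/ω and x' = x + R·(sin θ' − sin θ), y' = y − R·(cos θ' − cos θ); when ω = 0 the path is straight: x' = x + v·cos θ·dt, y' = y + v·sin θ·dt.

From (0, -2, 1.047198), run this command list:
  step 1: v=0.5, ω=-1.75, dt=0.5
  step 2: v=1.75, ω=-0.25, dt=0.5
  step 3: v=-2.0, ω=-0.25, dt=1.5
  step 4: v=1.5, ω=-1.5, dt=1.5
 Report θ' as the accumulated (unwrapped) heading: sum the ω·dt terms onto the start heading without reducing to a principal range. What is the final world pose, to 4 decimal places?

(-1.6731, -3.1406, -2.5778)

step 1: θ'=0.1722 (R=-0.2857) → pose (0.1985, -1.8614, 0.1722)
step 2: θ'=0.0472 (R=-7.0000) → pose (1.0677, -1.7656, 0.0472)
step 3: θ'=-0.3278 (R=8.0000) → pose (-1.8855, -1.3486, -0.3278)
step 4: θ'=-2.5778 (R=-1.0000) → pose (-1.6731, -3.1406, -2.5778)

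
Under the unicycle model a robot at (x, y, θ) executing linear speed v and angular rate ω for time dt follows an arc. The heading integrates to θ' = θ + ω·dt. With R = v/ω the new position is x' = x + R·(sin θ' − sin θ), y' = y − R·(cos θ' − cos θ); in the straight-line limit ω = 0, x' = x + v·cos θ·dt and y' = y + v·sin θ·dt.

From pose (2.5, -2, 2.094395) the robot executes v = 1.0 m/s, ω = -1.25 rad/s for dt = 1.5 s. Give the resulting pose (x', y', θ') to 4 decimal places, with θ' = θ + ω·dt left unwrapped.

(3.0187, -0.8192, 0.2194)

θ' = 2.0944 + -1.25·1.5 = 0.2194
R = v/ω = 1.0/-1.25 = -0.8000
x' = 2.5 + -0.8000·(sin 0.2194 − sin 2.0944) = 3.0187
y' = -2 − -0.8000·(cos 0.2194 − cos 2.0944) = -0.8192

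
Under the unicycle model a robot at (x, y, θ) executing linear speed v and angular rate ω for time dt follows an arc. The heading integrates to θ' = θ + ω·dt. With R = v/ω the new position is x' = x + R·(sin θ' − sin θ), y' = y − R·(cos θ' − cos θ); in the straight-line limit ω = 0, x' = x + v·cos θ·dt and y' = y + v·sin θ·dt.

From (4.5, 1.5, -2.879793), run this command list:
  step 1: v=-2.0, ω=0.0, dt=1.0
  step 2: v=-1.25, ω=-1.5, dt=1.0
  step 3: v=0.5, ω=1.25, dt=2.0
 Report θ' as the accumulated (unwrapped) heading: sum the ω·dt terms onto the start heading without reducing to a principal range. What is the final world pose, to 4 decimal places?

step 1: θ'=-2.8798 (straight) → pose (6.4319, 2.0176, -2.8798)
step 2: θ'=-4.3798 (R=0.8333) → pose (7.4352, 1.4848, -4.3798)
step 3: θ'=-1.8798 (R=0.4000) → pose (6.6761, 1.4758, -1.8798)

(6.6761, 1.4758, -1.8798)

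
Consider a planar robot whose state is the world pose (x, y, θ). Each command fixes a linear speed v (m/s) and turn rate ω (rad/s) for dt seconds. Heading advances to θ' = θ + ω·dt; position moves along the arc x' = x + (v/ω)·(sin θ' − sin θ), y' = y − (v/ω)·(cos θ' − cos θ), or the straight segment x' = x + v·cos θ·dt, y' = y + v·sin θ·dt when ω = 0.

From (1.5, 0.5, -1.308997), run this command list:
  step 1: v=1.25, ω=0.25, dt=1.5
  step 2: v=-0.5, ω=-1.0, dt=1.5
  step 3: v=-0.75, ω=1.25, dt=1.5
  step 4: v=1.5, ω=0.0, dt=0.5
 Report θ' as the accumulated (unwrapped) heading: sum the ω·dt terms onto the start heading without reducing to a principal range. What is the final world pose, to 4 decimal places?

step 1: θ'=-0.9340 (R=5.0000) → pose (2.3096, -1.1790, -0.9340)
step 2: θ'=-2.4340 (R=0.5000) → pose (2.3866, -0.5018, -2.4340)
step 3: θ'=-0.5590 (R=-0.6000) → pose (2.3148, 0.4629, -0.5590)
step 4: θ'=-0.5590 (straight) → pose (2.9506, 0.0651, -0.5590)

(2.9506, 0.0651, -0.5590)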